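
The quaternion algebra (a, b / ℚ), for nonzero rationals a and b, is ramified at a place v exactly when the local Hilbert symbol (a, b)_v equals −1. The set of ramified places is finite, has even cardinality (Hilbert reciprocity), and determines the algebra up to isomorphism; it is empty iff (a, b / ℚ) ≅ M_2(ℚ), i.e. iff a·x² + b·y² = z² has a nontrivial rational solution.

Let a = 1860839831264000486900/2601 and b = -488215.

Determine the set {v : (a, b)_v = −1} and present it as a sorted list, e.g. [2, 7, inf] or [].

[29, 41]

Mod squares: a ≡ 329189, b ≡ -488215. Check v ∈ {∞, 2, 3, 5, 7, 11, 13, 17, 29, 31, 37, 41}.
v=11: a=11^2·(≡4), b=11^0·(≡9) mod 11; (4|11)=+1, (9|11)=+1; (−1)^{2·0·5}·(+1)^0·(+1)^2 = +1.
v=7: a=7^5·(≡4), b=7^1·(≡3) mod 7; (4|7)=+1, (3|7)=-1; (−1)^{5·1·3}·(+1)^1·(-1)^5 = +1.
v=2: v_2(a)=2, v_2(b)=0; units ≡ 5, 1 (mod 8); ε·ε+αω+βω = 0·0+2·0+0·1 ≡ 0  ⇒  (a,b)_2 = +1.
v=3: a=3^-2·(≡2), b=3^0·(≡2) mod 3; (2|3)=-1, (2|3)=-1; (−1)^{-2·0·1}·(-1)^0·(-1)^-2 = +1.
v=∞: 329189 > 0 and -488215 < 0  ⇒  (a,b)_∞ = +1.
v=5: a=5^2·(≡1), b=5^1·(≡2) mod 5; (1|5)=+1, (2|5)=-1; (−1)^{2·1·2}·(+1)^1·(-1)^2 = +1.
v=31: a=31^1·(≡23), b=31^0·(≡4) mod 31; (23|31)=-1, (4|31)=+1; (−1)^{1·0·15}·(-1)^0·(+1)^1 = +1.
v=41: a=41^1·(≡6), b=41^0·(≡13) mod 41; (6|41)=-1, (13|41)=-1; (−1)^{1·0·20}·(-1)^0·(-1)^1 = -1.
v=17: a=17^-2·(≡9), b=17^0·(≡8) mod 17; (9|17)=+1, (8|17)=+1; (−1)^{-2·0·8}·(+1)^0·(+1)^-2 = +1.
v=29: a=29^2·(≡21), b=29^1·(≡14) mod 29; (21|29)=-1, (14|29)=-1; (−1)^{2·1·14}·(-1)^1·(-1)^2 = -1.
v=13: a=13^2·(≡9), b=13^1·(≡2) mod 13; (9|13)=+1, (2|13)=-1; (−1)^{2·1·6}·(+1)^1·(-1)^2 = +1.
v=37: a=37^3·(≡20), b=37^1·(≡14) mod 37; (20|37)=-1, (14|37)=-1; (−1)^{3·1·18}·(-1)^1·(-1)^3 = +1.
Ram(329189, -488215) = {29, 41}; no ℚ_29-point on the conic.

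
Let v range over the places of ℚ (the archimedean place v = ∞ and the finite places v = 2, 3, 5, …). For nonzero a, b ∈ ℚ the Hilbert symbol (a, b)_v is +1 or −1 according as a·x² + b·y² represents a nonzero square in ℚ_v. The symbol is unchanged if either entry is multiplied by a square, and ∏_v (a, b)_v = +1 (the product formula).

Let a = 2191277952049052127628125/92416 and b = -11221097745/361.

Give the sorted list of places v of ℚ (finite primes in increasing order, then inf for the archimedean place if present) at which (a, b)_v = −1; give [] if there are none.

[3, 11, 13, 29]

Mod squares: a ≡ 117645, b ≡ -175305. Check v ∈ {∞, 2, 3, 5, 11, 13, 19, 23, 29, 31}.
v=5: a=5^5·(≡1), b=5^1·(≡1) mod 5; (1|5)=+1, (1|5)=+1; (−1)^{5·1·2}·(+1)^1·(+1)^5 = +1.
v=3: a=3^3·(≡2), b=3^1·(≡2) mod 3; (2|3)=-1, (2|3)=-1; (−1)^{3·1·1}·(-1)^1·(-1)^3 = -1.
v=29: a=29^2·(≡26), b=29^1·(≡23) mod 29; (26|29)=-1, (23|29)=+1; (−1)^{2·1·14}·(-1)^1·(+1)^2 = -1.
v=11: a=11^5·(≡4), b=11^2·(≡10) mod 11; (4|11)=+1, (10|11)=-1; (−1)^{5·2·5}·(+1)^2·(-1)^5 = -1.
v=31: a=31^3·(≡15), b=31^1·(≡7) mod 31; (15|31)=-1, (7|31)=+1; (−1)^{3·1·15}·(-1)^1·(+1)^3 = +1.
v=13: a=13^0·(≡8), b=13^1·(≡9) mod 13; (8|13)=-1, (9|13)=+1; (−1)^{0·1·6}·(-1)^1·(+1)^0 = -1.
v=23: a=23^5·(≡6), b=23^2·(≡9) mod 23; (6|23)=+1, (9|23)=+1; (−1)^{5·2·11}·(+1)^2·(+1)^5 = +1.
v=19: a=19^-2·(≡9), b=19^-2·(≡3) mod 19; (9|19)=+1, (3|19)=-1; (−1)^{-2·-2·9}·(+1)^-2·(-1)^-2 = +1.
v=2: v_2(a)=-8, v_2(b)=0; units ≡ 5, 7 (mod 8); ε·ε+αω+βω = 0·1+-8·0+0·1 ≡ 0  ⇒  (a,b)_2 = +1.
v=∞: 117645 > 0 and -175305 < 0  ⇒  (a,b)_∞ = +1.
Ram(117645, -175305) = {3, 11, 13, 29}; no ℚ_3-point on the conic.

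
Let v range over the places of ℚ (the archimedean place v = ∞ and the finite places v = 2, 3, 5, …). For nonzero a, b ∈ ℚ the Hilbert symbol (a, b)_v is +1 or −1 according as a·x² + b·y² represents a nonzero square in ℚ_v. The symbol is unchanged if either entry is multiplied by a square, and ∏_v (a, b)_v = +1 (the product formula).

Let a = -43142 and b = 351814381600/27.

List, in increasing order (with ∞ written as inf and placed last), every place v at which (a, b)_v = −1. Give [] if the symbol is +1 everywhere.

[29, 37]

(a, b) ≡ (-43142, 1927398) mod (ℚ^×)²; places V = {2, 3, 5, 11, 19, 29, 37, 53, ∞}.
(a,b)_3: α=0, u≡1; β=-3, v≡1 (mod 3); (1|3)=+1, (1|3)=+1; sign (−1)^0·+1^-3·+1^0 = +1.
(a,b)_29: α=0, u≡10; β=1, v≡22 (mod 29); (10|29)=-1, (22|29)=+1; sign (−1)^0·-1^1·+1^0 = -1.
(a,b)_∞: sgn(-43142)=−, sgn(1927398)=+, so +1.
(a,b)_37: α=1, u≡18; β=2, v≡6 (mod 37); (18|37)=-1, (6|37)=-1; sign (−1)^0·-1^2·-1^1 = -1.
(a,b)_11: α=1, u≡5; β=1, v≡6 (mod 11); (5|11)=+1, (6|11)=-1; sign (−1)^1·+1^1·-1^1 = +1.
(a,b)_2: α=1, β=5; u≡5, v≡3 (mod 8); ε(u)ε(v)=0·1, αω(v)=1·1, βω(u)=5·1; sum ≡ 0  ⇒  +1.
(a,b)_19: α=0, u≡7; β=1, v≡4 (mod 19); (7|19)=+1, (4|19)=+1; sign (−1)^0·+1^1·+1^0 = +1.
(a,b)_53: α=1, u≡34; β=1, v≡39 (mod 53); (34|53)=-1, (39|53)=-1; sign (−1)^0·-1^1·-1^1 = +1.
(a,b)_5: α=0, u≡3; β=2, v≡2 (mod 5); (3|5)=-1, (2|5)=-1; sign (−1)^0·-1^2·-1^0 = +1.
Ram(-43142, 1927398) = {29, 37}; no ℚ_29-point on the conic.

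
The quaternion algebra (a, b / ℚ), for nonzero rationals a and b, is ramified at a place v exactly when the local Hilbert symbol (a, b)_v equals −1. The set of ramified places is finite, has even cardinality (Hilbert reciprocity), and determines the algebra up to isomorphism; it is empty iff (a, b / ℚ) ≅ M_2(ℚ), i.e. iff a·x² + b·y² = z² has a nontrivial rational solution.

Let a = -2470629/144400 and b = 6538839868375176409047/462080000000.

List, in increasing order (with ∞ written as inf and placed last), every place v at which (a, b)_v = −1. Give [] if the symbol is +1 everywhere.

[2, 13]

(a, b) ≡ (-21, 715) mod (ℚ^×)²; places V = {2, 3, 5, 7, 11, 13, 17, 19, 23, ∞}.
(a,b)_7: α=7, u≡1; β=16, v≡2 (mod 7); (1|7)=+1, (2|7)=+1; sign (−1)^0·+1^16·+1^7 = +1.
(a,b)_3: α=1, u≡2; β=2, v≡1 (mod 3); (2|3)=-1, (1|3)=+1; sign (−1)^0·-1^2·+1^1 = +1.
(a,b)_17: α=0, u≡16; β=2, v≡16 (mod 17); (16|17)=+1, (16|17)=+1; sign (−1)^0·+1^2·+1^0 = +1.
(a,b)_11: α=0, u≡5; β=1, v≡6 (mod 11); (5|11)=+1, (6|11)=-1; sign (−1)^0·+1^1·-1^0 = +1.
(a,b)_2: α=-4, β=-14; u≡3, v≡3 (mod 8); ε(u)ε(v)=1·1, αω(v)=-4·1, βω(u)=-14·1; sum ≡ 1  ⇒  -1.
(a,b)_19: α=-2, u≡17; β=-2, v≡2 (mod 19); (17|19)=+1, (2|19)=-1; sign (−1)^0·+1^-2·-1^-2 = +1.
(a,b)_23: α=0, u≡9; β=2, v≡1 (mod 23); (9|23)=+1, (1|23)=+1; sign (−1)^0·+1^2·+1^0 = +1.
(a,b)_5: α=-2, u≡1; β=-7, v≡3 (mod 5); (1|5)=+1, (3|5)=-1; sign (−1)^0·+1^-7·-1^-2 = +1.
(a,b)_∞: sgn(-21)=−, sgn(715)=+, so +1.
(a,b)_13: α=0, u≡11; β=1, v≡9 (mod 13); (11|13)=-1, (9|13)=+1; sign (−1)^0·-1^1·+1^0 = -1.
|Ram(-21, 715)| = 2, even; anisotropic at {2, 13}.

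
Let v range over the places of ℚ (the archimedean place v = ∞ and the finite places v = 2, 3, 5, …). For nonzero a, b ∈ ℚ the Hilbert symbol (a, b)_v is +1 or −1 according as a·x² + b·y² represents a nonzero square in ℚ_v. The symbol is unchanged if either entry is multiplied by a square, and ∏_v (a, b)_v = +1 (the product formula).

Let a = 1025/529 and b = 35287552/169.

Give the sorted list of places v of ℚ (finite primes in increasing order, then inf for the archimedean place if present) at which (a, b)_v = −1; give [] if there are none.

[]

Mod squares: a ≡ 41, b ≡ 82. Check v ∈ {∞, 2, 5, 13, 23, 41}.
v=23: a=23^-2·(≡13), b=23^0·(≡4) mod 23; (13|23)=+1, (4|23)=+1; (−1)^{-2·0·11}·(+1)^0·(+1)^-2 = +1.
v=∞: 41 > 0 and 82 > 0  ⇒  (a,b)_∞ = +1.
v=13: a=13^0·(≡7), b=13^-2·(≡1) mod 13; (7|13)=-1, (1|13)=+1; (−1)^{0·-2·6}·(-1)^-2·(+1)^0 = +1.
v=5: a=5^2·(≡4), b=5^0·(≡3) mod 5; (4|5)=+1, (3|5)=-1; (−1)^{2·0·2}·(+1)^0·(-1)^2 = +1.
v=41: a=41^1·(≡4), b=41^3·(≡4) mod 41; (4|41)=+1, (4|41)=+1; (−1)^{1·3·20}·(+1)^3·(+1)^1 = +1.
v=2: v_2(a)=0, v_2(b)=9; units ≡ 1, 1 (mod 8); ε·ε+αω+βω = 0·0+0·0+9·0 ≡ 0  ⇒  (a,b)_2 = +1.
Every local symbol is +1, so the conic 41·x² + 82·y² = z² has ℚ_v-points for all v and hence a ℚ-point; (a, b / ℚ) ≅ M_2(ℚ).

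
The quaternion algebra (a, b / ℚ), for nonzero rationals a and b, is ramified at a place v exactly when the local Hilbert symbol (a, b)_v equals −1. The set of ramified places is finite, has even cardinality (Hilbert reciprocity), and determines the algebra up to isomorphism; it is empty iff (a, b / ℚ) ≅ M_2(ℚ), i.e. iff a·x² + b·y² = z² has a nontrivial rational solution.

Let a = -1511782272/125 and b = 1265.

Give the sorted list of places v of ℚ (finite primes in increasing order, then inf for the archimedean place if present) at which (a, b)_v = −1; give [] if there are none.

(a, b) ≡ (-13123110, 1265) mod (ℚ^×)²; places V = {2, 3, 5, 7, 11, 13, 19, 23, ∞}.
(a,b)_∞: sgn(-13123110)=−, sgn(1265)=+, so +1.
(a,b)_5: α=-3, u≡3; β=1, v≡3 (mod 5); (3|5)=-1, (3|5)=-1; sign (−1)^0·-1^1·-1^-3 = +1.
(a,b)_19: α=1, u≡6; β=0, v≡11 (mod 19); (6|19)=+1, (11|19)=+1; sign (−1)^0·+1^0·+1^1 = +1.
(a,b)_2: α=7, β=0; u≡5, v≡1 (mod 8); ε(u)ε(v)=0·0, αω(v)=7·0, βω(u)=0·1; sum ≡ 0  ⇒  +1.
(a,b)_13: α=1, u≡11; β=0, v≡4 (mod 13); (11|13)=-1, (4|13)=+1; sign (−1)^0·-1^0·+1^1 = +1.
(a,b)_23: α=1, u≡15; β=1, v≡9 (mod 23); (15|23)=-1, (9|23)=+1; sign (−1)^1·-1^1·+1^1 = +1.
(a,b)_7: α=1, u≡3; β=0, v≡5 (mod 7); (3|7)=-1, (5|7)=-1; sign (−1)^0·-1^0·-1^1 = -1.
(a,b)_11: α=1, u≡10; β=1, v≡5 (mod 11); (10|11)=-1, (5|11)=+1; sign (−1)^1·-1^1·+1^1 = +1.
(a,b)_3: α=3, u≡2; β=0, v≡2 (mod 3); (2|3)=-1, (2|3)=-1; sign (−1)^0·-1^0·-1^3 = -1.
Ram(-13123110, 1265) = {3, 7}; no ℚ_3-point on the conic.

[3, 7]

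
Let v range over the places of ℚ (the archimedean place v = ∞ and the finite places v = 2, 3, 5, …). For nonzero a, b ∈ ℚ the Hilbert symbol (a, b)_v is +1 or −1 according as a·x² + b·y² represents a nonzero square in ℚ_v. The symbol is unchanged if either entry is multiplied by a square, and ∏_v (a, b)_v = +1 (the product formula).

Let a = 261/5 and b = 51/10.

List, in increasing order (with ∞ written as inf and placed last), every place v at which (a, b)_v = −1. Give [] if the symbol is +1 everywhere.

[5, 29]

Mod squares: a ≡ 145, b ≡ 510. Check v ∈ {∞, 2, 3, 5, 17, 29}.
v=29: a=29^1·(≡25), b=29^0·(≡8) mod 29; (25|29)=+1, (8|29)=-1; (−1)^{1·0·14}·(+1)^0·(-1)^1 = -1.
v=2: v_2(a)=0, v_2(b)=-1; units ≡ 1, 7 (mod 8); ε·ε+αω+βω = 0·1+0·0+-1·0 ≡ 0  ⇒  (a,b)_2 = +1.
v=5: a=5^-1·(≡1), b=5^-1·(≡3) mod 5; (1|5)=+1, (3|5)=-1; (−1)^{-1·-1·2}·(+1)^-1·(-1)^-1 = -1.
v=3: a=3^2·(≡1), b=3^1·(≡2) mod 3; (1|3)=+1, (2|3)=-1; (−1)^{2·1·1}·(+1)^1·(-1)^2 = +1.
v=17: a=17^0·(≡8), b=17^1·(≡2) mod 17; (8|17)=+1, (2|17)=+1; (−1)^{0·1·8}·(+1)^1·(+1)^0 = +1.
v=∞: 145 > 0 and 510 > 0  ⇒  (a,b)_∞ = +1.
|Ram(145, 510)| = 2, even; anisotropic at {5, 29}.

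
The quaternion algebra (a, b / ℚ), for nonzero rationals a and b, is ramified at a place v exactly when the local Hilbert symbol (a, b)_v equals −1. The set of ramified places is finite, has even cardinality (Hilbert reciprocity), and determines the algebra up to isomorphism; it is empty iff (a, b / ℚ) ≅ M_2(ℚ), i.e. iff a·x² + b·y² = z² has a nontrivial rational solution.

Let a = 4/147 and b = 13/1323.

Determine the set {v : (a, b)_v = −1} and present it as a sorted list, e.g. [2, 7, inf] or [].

(a, b) ≡ (3, 39) mod (ℚ^×)²; places V = {2, 3, 7, 13, ∞}.
(a,b)_3: α=-1, u≡1; β=-3, v≡1 (mod 3); (1|3)=+1, (1|3)=+1; sign (−1)^1·+1^-3·+1^-1 = -1.
(a,b)_∞: sgn(3)=+, sgn(39)=+, so +1.
(a,b)_2: α=2, β=0; u≡3, v≡7 (mod 8); ε(u)ε(v)=1·1, αω(v)=2·0, βω(u)=0·1; sum ≡ 1  ⇒  -1.
(a,b)_7: α=-2, u≡6; β=-2, v≡1 (mod 7); (6|7)=-1, (1|7)=+1; sign (−1)^0·-1^-2·+1^-2 = +1.
(a,b)_13: α=0, u≡1; β=1, v≡4 (mod 13); (1|13)=+1, (4|13)=+1; sign (−1)^0·+1^1·+1^0 = +1.
Ram(3, 39) = {2, 3}; no ℚ_2-point on the conic.

[2, 3]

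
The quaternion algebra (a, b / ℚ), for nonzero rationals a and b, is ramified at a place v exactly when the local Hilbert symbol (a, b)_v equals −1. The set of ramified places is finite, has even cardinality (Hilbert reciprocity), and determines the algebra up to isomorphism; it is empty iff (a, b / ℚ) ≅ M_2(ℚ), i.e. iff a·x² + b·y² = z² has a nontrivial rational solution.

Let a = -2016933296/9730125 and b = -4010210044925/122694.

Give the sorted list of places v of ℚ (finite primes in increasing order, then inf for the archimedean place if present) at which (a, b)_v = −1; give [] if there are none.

(a, b) ≡ (-15295, -2622) mod (ℚ^×)²; places V = {2, 3, 5, 7, 11, 13, 17, 19, 23, 29, 31, ∞}.
(a,b)_19: α=1, u≡18; β=1, v≡14 (mod 19); (18|19)=-1, (14|19)=-1; sign (−1)^1·-1^1·-1^1 = -1.
(a,b)_∞: sgn(-15295)=−, sgn(-2622)=−, so -1.
(a,b)_17: α=0, u≡10; β=2, v≡13 (mod 17); (10|17)=-1, (13|17)=+1; sign (−1)^0·-1^2·+1^0 = +1.
(a,b)_13: α=0, u≡6; β=-2, v≡3 (mod 13); (6|13)=-1, (3|13)=+1; sign (−1)^0·-1^-2·+1^0 = +1.
(a,b)_5: α=-3, u≡4; β=2, v≡2 (mod 5); (4|5)=+1, (2|5)=-1; sign (−1)^0·+1^2·-1^-3 = -1.
(a,b)_29: α=2, u≡10; β=0, v≡14 (mod 29); (10|29)=-1, (14|29)=-1; sign (−1)^0·-1^0·-1^2 = +1.
(a,b)_31: α=-2, u≡1; β=0, v≡11 (mod 31); (1|31)=+1, (11|31)=-1; sign (−1)^0·+1^0·-1^-2 = +1.
(a,b)_7: α=3, u≡6; β=4, v≡6 (mod 7); (6|7)=-1, (6|7)=-1; sign (−1)^0·-1^4·-1^3 = -1.
(a,b)_11: α=0, u≡2; β=-2, v≡2 (mod 11); (2|11)=-1, (2|11)=-1; sign (−1)^0·-1^-2·-1^0 = +1.
(a,b)_3: α=-4, u≡2; β=-1, v≡2 (mod 3); (2|3)=-1, (2|3)=-1; sign (−1)^0·-1^-1·-1^-4 = -1.
(a,b)_23: α=1, u≡4; β=3, v≡9 (mod 23); (4|23)=+1, (9|23)=+1; sign (−1)^1·+1^3·+1^1 = -1.
(a,b)_2: α=4, β=-1; u≡1, v≡1 (mod 8); ε(u)ε(v)=0·0, αω(v)=4·0, βω(u)=-1·0; sum ≡ 0  ⇒  +1.
|Ram(-15295, -2622)| = 6, even; anisotropic at {3, 5, 7, 19, 23, ∞}.

[3, 5, 7, 19, 23, inf]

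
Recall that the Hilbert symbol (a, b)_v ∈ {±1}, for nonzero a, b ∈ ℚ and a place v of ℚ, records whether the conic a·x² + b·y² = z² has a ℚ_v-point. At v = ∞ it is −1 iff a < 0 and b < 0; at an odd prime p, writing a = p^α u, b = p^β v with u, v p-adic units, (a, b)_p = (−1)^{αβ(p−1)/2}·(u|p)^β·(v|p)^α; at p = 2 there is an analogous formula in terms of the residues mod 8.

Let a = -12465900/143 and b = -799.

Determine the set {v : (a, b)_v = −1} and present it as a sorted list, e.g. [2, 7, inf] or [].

[13, 17, 19, inf]

Mod squares: a ≡ -2717, b ≡ -799. Check v ∈ {∞, 2, 3, 5, 11, 13, 17, 19, 47}.
v=17: a=17^0·(≡14), b=17^1·(≡4) mod 17; (14|17)=-1, (4|17)=+1; (−1)^{0·1·8}·(-1)^1·(+1)^0 = -1.
v=3: a=3^8·(≡1), b=3^0·(≡2) mod 3; (1|3)=+1, (2|3)=-1; (−1)^{8·0·1}·(+1)^0·(-1)^8 = +1.
v=∞: -2717 < 0 and -799 < 0  ⇒  (a,b)_∞ = -1.
v=19: a=19^1·(≡16), b=19^0·(≡18) mod 19; (16|19)=+1, (18|19)=-1; (−1)^{1·0·9}·(+1)^0·(-1)^1 = -1.
v=11: a=11^-1·(≡2), b=11^0·(≡4) mod 11; (2|11)=-1, (4|11)=+1; (−1)^{-1·0·5}·(-1)^0·(+1)^-1 = +1.
v=2: v_2(a)=2, v_2(b)=0; units ≡ 3, 1 (mod 8); ε·ε+αω+βω = 1·0+2·0+0·1 ≡ 0  ⇒  (a,b)_2 = +1.
v=47: a=47^0·(≡2), b=47^1·(≡30) mod 47; (2|47)=+1, (30|47)=-1; (−1)^{0·1·23}·(+1)^1·(-1)^0 = +1.
v=5: a=5^2·(≡3), b=5^0·(≡1) mod 5; (3|5)=-1, (1|5)=+1; (−1)^{2·0·2}·(-1)^0·(+1)^2 = +1.
v=13: a=13^-1·(≡9), b=13^0·(≡7) mod 13; (9|13)=+1, (7|13)=-1; (−1)^{-1·0·6}·(+1)^0·(-1)^-1 = -1.
Ram(-2717, -799) = {13, 17, 19, ∞}; no ℚ_13-point on the conic.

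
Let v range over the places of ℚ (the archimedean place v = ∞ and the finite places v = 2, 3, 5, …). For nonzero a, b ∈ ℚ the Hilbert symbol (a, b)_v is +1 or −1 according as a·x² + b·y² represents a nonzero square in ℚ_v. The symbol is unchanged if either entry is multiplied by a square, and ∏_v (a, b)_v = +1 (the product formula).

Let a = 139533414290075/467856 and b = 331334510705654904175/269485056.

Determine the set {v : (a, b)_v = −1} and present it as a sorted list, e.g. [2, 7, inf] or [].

Mod squares: a ≡ 17861363, b ≡ 33392983. Check v ∈ {∞, 2, 3, 5, 7, 13, 19, 23, 31, 41, 43, 47}.
v=2: v_2(a)=-4, v_2(b)=-10; units ≡ 3, 7 (mod 8); ε·ε+αω+βω = 1·1+-4·0+-10·1 ≡ 1  ⇒  (a,b)_2 = -1.
v=43: a=43^2·(≡40), b=43^3·(≡36) mod 43; (40|43)=+1, (36|43)=+1; (−1)^{2·3·21}·(+1)^3·(+1)^2 = +1.
v=∞: 17861363 > 0 and 33392983 > 0  ⇒  (a,b)_∞ = +1.
v=13: a=13^3·(≡8), b=13^3·(≡5) mod 13; (8|13)=-1, (5|13)=-1; (−1)^{3·3·6}·(-1)^3·(-1)^3 = +1.
v=19: a=19^-2·(≡14), b=19^-2·(≡10) mod 19; (14|19)=-1, (10|19)=-1; (−1)^{-2·-2·9}·(-1)^-2·(-1)^-2 = +1.
v=41: a=41^1·(≡37), b=41^1·(≡16) mod 41; (37|41)=+1, (16|41)=+1; (−1)^{1·1·20}·(+1)^1·(+1)^1 = +1.
v=31: a=31^1·(≡5), b=31^1·(≡9) mod 31; (5|31)=+1, (9|31)=+1; (−1)^{1·1·15}·(+1)^1·(+1)^1 = -1.
v=3: a=3^-4·(≡2), b=3^-6·(≡1) mod 3; (2|3)=-1, (1|3)=+1; (−1)^{-4·-6·1}·(-1)^-6·(+1)^-4 = +1.
v=5: a=5^2·(≡3), b=5^2·(≡2) mod 5; (3|5)=-1, (2|5)=-1; (−1)^{2·2·2}·(-1)^2·(-1)^2 = +1.
v=7: a=7^0·(≡2), b=7^4·(≡2) mod 7; (2|7)=+1, (2|7)=+1; (−1)^{0·4·3}·(+1)^4·(+1)^0 = +1.
v=47: a=47^1·(≡16), b=47^1·(≡42) mod 47; (16|47)=+1, (42|47)=+1; (−1)^{1·1·23}·(+1)^1·(+1)^1 = -1.
v=23: a=23^1·(≡13), b=23^2·(≡17) mod 23; (13|23)=+1, (17|23)=-1; (−1)^{1·2·11}·(+1)^2·(-1)^1 = -1.
Ram(17861363, 33392983) = {2, 23, 31, 47}; no ℚ_2-point on the conic.

[2, 23, 31, 47]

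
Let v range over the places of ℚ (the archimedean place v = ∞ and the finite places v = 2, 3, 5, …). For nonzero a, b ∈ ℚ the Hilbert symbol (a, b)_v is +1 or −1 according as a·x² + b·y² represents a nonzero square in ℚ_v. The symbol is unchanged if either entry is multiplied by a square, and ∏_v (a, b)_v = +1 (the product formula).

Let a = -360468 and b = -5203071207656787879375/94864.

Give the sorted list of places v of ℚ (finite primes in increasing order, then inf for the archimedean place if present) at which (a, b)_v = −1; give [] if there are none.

(a, b) ≡ (-10013, -663) mod (ℚ^×)²; places V = {2, 3, 5, 7, 11, 13, 17, 19, 31, ∞}.
(a,b)_19: α=1, u≡9; β=6, v≡12 (mod 19); (9|19)=+1, (12|19)=-1; sign (−1)^0·+1^6·-1^1 = -1.
(a,b)_31: α=1, u≡28; β=4, v≡10 (mod 31); (28|31)=+1, (10|31)=+1; sign (−1)^0·+1^4·+1^1 = +1.
(a,b)_3: α=2, u≡1; β=1, v≡1 (mod 3); (1|3)=+1, (1|3)=+1; sign (−1)^0·+1^1·+1^2 = +1.
(a,b)_11: α=0, u≡2; β=-2, v≡2 (mod 11); (2|11)=-1, (2|11)=-1; sign (−1)^0·-1^-2·-1^0 = +1.
(a,b)_7: α=0, u≡4; β=-2, v≡1 (mod 7); (4|7)=+1, (1|7)=+1; sign (−1)^0·+1^-2·+1^0 = +1.
(a,b)_∞: sgn(-10013)=−, sgn(-663)=−, so -1.
(a,b)_17: α=1, u≡12; β=3, v≡12 (mod 17); (12|17)=-1, (12|17)=-1; sign (−1)^0·-1^3·-1^1 = +1.
(a,b)_5: α=0, u≡2; β=4, v≡2 (mod 5); (2|5)=-1, (2|5)=-1; sign (−1)^0·-1^4·-1^0 = +1.
(a,b)_2: α=2, β=-4; u≡3, v≡1 (mod 8); ε(u)ε(v)=1·0, αω(v)=2·0, βω(u)=-4·1; sum ≡ 0  ⇒  +1.
(a,b)_13: α=0, u≡9; β=1, v≡12 (mod 13); (9|13)=+1, (12|13)=+1; sign (−1)^0·+1^1·+1^0 = +1.
|Ram(-10013, -663)| = 2, even; anisotropic at {19, ∞}.

[19, inf]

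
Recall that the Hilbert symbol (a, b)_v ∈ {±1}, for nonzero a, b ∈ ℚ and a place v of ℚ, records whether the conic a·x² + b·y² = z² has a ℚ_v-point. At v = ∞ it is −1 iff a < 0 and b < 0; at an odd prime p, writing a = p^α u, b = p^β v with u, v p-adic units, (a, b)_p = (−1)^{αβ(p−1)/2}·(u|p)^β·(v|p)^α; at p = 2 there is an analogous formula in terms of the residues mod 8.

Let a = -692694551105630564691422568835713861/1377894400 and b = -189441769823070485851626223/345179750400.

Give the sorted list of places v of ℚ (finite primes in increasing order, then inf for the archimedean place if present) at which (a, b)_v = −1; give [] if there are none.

[19, 37, 43, inf]

Mod squares: a ≡ -144781, b ≡ -703. Check v ∈ {∞, 2, 3, 5, 7, 13, 17, 19, 29, 31, 37, 41, 43}.
v=13: a=13^3·(≡12), b=13^4·(≡9) mod 13; (12|13)=+1, (9|13)=+1; (−1)^{3·4·6}·(+1)^4·(+1)^3 = +1.
v=37: a=37^3·(≡3), b=37^3·(≡23) mod 37; (3|37)=+1, (23|37)=-1; (−1)^{3·3·18}·(+1)^3·(-1)^3 = -1.
v=31: a=31^8·(≡16), b=31^4·(≡14) mod 31; (16|31)=+1, (14|31)=+1; (−1)^{8·4·15}·(+1)^4·(+1)^8 = +1.
v=5: a=5^-2·(≡4), b=5^-2·(≡2) mod 5; (4|5)=+1, (2|5)=-1; (−1)^{-2·-2·2}·(+1)^-2·(-1)^-2 = +1.
v=7: a=7^5·(≡2), b=7^4·(≡4) mod 7; (2|7)=+1, (4|7)=+1; (−1)^{5·4·3}·(+1)^4·(+1)^5 = +1.
v=43: a=43^3·(≡33), b=43^2·(≡8) mod 43; (33|43)=-1, (8|43)=-1; (−1)^{3·2·21}·(-1)^2·(-1)^3 = -1.
v=2: v_2(a)=-16, v_2(b)=-16; units ≡ 3, 1 (mod 8); ε·ε+αω+βω = 1·0+-16·0+-16·1 ≡ 0  ⇒  (a,b)_2 = +1.
v=∞: -144781 < 0 and -703 < 0  ⇒  (a,b)_∞ = -1.
v=41: a=41^2·(≡1), b=41^2·(≡17) mod 41; (1|41)=+1, (17|41)=-1; (−1)^{2·2·20}·(+1)^2·(-1)^2 = +1.
v=17: a=17^0·(≡4), b=17^-2·(≡10) mod 17; (4|17)=+1, (10|17)=-1; (−1)^{0·-2·8}·(+1)^-2·(-1)^0 = +1.
v=29: a=29^-2·(≡22), b=29^0·(≡24) mod 29; (22|29)=+1, (24|29)=+1; (−1)^{-2·0·14}·(+1)^0·(+1)^-2 = +1.
v=19: a=19^2·(≡8), b=19^1·(≡5) mod 19; (8|19)=-1, (5|19)=+1; (−1)^{2·1·9}·(-1)^1·(+1)^2 = -1.
v=3: a=3^2·(≡2), b=3^-6·(≡2) mod 3; (2|3)=-1, (2|3)=-1; (−1)^{2·-6·1}·(-1)^-6·(-1)^2 = +1.
|Ram(-144781, -703)| = 4, even; anisotropic at {19, 37, 43, ∞}.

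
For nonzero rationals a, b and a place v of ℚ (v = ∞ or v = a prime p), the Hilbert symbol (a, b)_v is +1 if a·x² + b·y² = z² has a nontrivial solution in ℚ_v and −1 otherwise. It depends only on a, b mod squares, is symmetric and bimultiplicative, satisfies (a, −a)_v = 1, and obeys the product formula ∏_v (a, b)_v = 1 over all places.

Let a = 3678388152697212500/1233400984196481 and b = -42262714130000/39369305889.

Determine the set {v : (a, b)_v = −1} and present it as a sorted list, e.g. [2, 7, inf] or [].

Mod squares: a ≡ 303485, b ≡ -2093. Check v ∈ {∞, 2, 3, 5, 7, 13, 19, 23, 29, 59}.
v=13: a=13^1·(≡3), b=13^1·(≡5) mod 13; (3|13)=+1, (5|13)=-1; (−1)^{1·1·6}·(+1)^1·(-1)^1 = -1.
v=2: v_2(a)=2, v_2(b)=4; units ≡ 5, 3 (mod 8); ε·ε+αω+βω = 0·1+2·1+4·1 ≡ 0  ⇒  (a,b)_2 = +1.
v=19: a=19^-2·(≡17), b=19^-2·(≡17) mod 19; (17|19)=+1, (17|19)=+1; (−1)^{-2·-2·9}·(+1)^-2·(+1)^-2 = +1.
v=59: a=59^-6·(≡16), b=59^-4·(≡58) mod 59; (16|59)=+1, (58|59)=-1; (−1)^{-6·-4·29}·(+1)^-4·(-1)^-6 = +1.
v=∞: 303485 > 0 and -2093 < 0  ⇒  (a,b)_∞ = +1.
v=3: a=3^-4·(≡2), b=3^-2·(≡1) mod 3; (2|3)=-1, (1|3)=+1; (−1)^{-4·-2·1}·(-1)^-2·(+1)^-4 = +1.
v=5: a=5^5·(≡3), b=5^4·(≡3) mod 5; (3|5)=-1, (3|5)=-1; (−1)^{5·4·2}·(-1)^4·(-1)^5 = -1.
v=7: a=7^9·(≡2), b=7^5·(≡2) mod 7; (2|7)=+1, (2|7)=+1; (−1)^{9·5·3}·(+1)^5·(+1)^9 = -1.
v=29: a=29^3·(≡20), b=29^2·(≡24) mod 29; (20|29)=+1, (24|29)=+1; (−1)^{3·2·14}·(+1)^2·(+1)^3 = +1.
v=23: a=23^1·(≡4), b=23^1·(≡8) mod 23; (4|23)=+1, (8|23)=+1; (−1)^{1·1·11}·(+1)^1·(+1)^1 = -1.
(303485, -2093 / ℚ) ramifies at {5, 7, 13, 23}: a division algebra.

[5, 7, 13, 23]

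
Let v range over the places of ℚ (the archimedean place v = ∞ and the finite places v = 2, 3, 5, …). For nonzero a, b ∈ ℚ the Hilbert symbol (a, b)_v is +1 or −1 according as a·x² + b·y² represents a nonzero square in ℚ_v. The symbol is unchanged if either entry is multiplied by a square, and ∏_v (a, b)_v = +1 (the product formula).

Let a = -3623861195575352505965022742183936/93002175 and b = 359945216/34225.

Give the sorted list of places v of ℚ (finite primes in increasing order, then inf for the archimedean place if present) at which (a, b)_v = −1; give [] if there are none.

Mod squares: a ≡ -6826078, b ≡ 351509. Check v ∈ {∞, 2, 3, 5, 7, 13, 17, 23, 29, 31, 37, 41, 43}.
v=37: a=37^0·(≡13), b=37^-2·(≡9) mod 37; (13|37)=-1, (9|37)=+1; (−1)^{0·-2·18}·(-1)^-2·(+1)^0 = +1.
v=43: a=43^1·(≡10), b=43^0·(≡29) mod 43; (10|43)=+1, (29|43)=-1; (−1)^{1·0·21}·(+1)^0·(-1)^1 = -1.
v=3: a=3^-12·(≡2), b=3^0·(≡2) mod 3; (2|3)=-1, (2|3)=-1; (−1)^{-12·0·1}·(-1)^0·(-1)^-12 = +1.
v=7: a=7^-1·(≡4), b=7^0·(≡4) mod 7; (4|7)=+1, (4|7)=+1; (−1)^{-1·0·3}·(+1)^0·(+1)^-1 = +1.
v=∞: -6826078 < 0 and 351509 > 0  ⇒  (a,b)_∞ = +1.
v=31: a=31^4·(≡21), b=31^1·(≡24) mod 31; (21|31)=-1, (24|31)=-1; (−1)^{4·1·15}·(-1)^1·(-1)^4 = -1.
v=29: a=29^3·(≡12), b=29^1·(≡4) mod 29; (12|29)=-1, (4|29)=+1; (−1)^{3·1·14}·(-1)^1·(+1)^3 = -1.
v=5: a=5^-2·(≡2), b=5^-2·(≡4) mod 5; (2|5)=-1, (4|5)=+1; (−1)^{-2·-2·2}·(-1)^-2·(+1)^-2 = +1.
v=13: a=13^2·(≡1), b=13^0·(≡8) mod 13; (1|13)=+1, (8|13)=-1; (−1)^{2·0·6}·(+1)^0·(-1)^2 = +1.
v=2: v_2(a)=17, v_2(b)=10; units ≡ 1, 5 (mod 8); ε·ε+αω+βω = 0·0+17·1+10·0 ≡ 1  ⇒  (a,b)_2 = -1.
v=23: a=23^3·(≡18), b=23^1·(≡17) mod 23; (18|23)=+1, (17|23)=-1; (−1)^{3·1·11}·(+1)^1·(-1)^3 = +1.
v=41: a=41^4·(≡12), b=41^0·(≡18) mod 41; (12|41)=-1, (18|41)=+1; (−1)^{4·0·20}·(-1)^0·(+1)^4 = +1.
v=17: a=17^3·(≡10), b=17^1·(≡5) mod 17; (10|17)=-1, (5|17)=-1; (−1)^{3·1·8}·(-1)^1·(-1)^3 = +1.
(-6826078, 351509 / ℚ) ramifies at {2, 29, 31, 43}: a division algebra.

[2, 29, 31, 43]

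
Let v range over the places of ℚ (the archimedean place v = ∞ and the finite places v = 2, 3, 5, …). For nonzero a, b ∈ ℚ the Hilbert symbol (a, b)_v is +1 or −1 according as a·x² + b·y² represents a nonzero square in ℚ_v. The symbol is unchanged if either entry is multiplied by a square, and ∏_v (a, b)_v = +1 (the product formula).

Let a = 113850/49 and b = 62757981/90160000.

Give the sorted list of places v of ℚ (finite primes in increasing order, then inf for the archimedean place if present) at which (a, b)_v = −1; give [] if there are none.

[11, 23]

(a, b) ≡ (506, 15686) mod (ℚ^×)²; places V = {2, 3, 5, 7, 11, 13, 23, 31, ∞}.
(a,b)_23: α=1, u≡17; β=-1, v≡19 (mod 23); (17|23)=-1, (19|23)=-1; sign (−1)^1·-1^-1·-1^1 = -1.
(a,b)_5: α=2, u≡1; β=-4, v≡1 (mod 5); (1|5)=+1, (1|5)=+1; sign (−1)^0·+1^-4·+1^2 = +1.
(a,b)_7: α=-2, u≡2; β=-2, v≡6 (mod 7); (2|7)=+1, (6|7)=-1; sign (−1)^0·+1^-2·-1^-2 = +1.
(a,b)_3: α=2, u≡2; β=2, v≡2 (mod 3); (2|3)=-1, (2|3)=-1; sign (−1)^0·-1^2·-1^2 = +1.
(a,b)_11: α=1, u≡2; β=3, v≡7 (mod 11); (2|11)=-1, (7|11)=-1; sign (−1)^1·-1^3·-1^1 = -1.
(a,b)_13: α=0, u≡10; β=2, v≡7 (mod 13); (10|13)=+1, (7|13)=-1; sign (−1)^0·+1^2·-1^0 = +1.
(a,b)_∞: sgn(506)=+, sgn(15686)=+, so +1.
(a,b)_31: α=0, u≡1; β=1, v≡9 (mod 31); (1|31)=+1, (9|31)=+1; sign (−1)^0·+1^1·+1^0 = +1.
(a,b)_2: α=1, β=-7; u≡5, v≡3 (mod 8); ε(u)ε(v)=0·1, αω(v)=1·1, βω(u)=-7·1; sum ≡ 0  ⇒  +1.
|Ram(506, 15686)| = 2, even; anisotropic at {11, 23}.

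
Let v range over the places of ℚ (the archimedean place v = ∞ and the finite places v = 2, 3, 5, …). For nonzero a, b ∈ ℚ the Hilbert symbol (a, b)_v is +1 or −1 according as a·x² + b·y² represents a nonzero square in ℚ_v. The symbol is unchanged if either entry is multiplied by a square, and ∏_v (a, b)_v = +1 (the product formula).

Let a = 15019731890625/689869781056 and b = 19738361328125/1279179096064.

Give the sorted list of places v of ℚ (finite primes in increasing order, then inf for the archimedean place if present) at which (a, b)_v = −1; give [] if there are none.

Mod squares: a ≡ 561, b ≡ 5. Check v ∈ {∞, 2, 3, 5, 7, 11, 17, 47}.
v=2: v_2(a)=-6, v_2(b)=-18; units ≡ 1, 5 (mod 8); ε·ε+αω+βω = 0·0+-6·1+-18·0 ≡ 0  ⇒  (a,b)_2 = +1.
v=11: a=11^3·(≡6), b=11^2·(≡4) mod 11; (6|11)=-1, (4|11)=+1; (−1)^{3·2·5}·(-1)^2·(+1)^3 = +1.
v=47: a=47^-6·(≡23), b=47^-4·(≡30) mod 47; (23|47)=-1, (30|47)=-1; (−1)^{-6·-4·23}·(-1)^-4·(-1)^-6 = +1.
v=17: a=17^3·(≡2), b=17^4·(≡6) mod 17; (2|17)=+1, (6|17)=-1; (−1)^{3·4·8}·(+1)^4·(-1)^3 = -1.
v=∞: 561 > 0 and 5 > 0  ⇒  (a,b)_∞ = +1.
v=3: a=3^1·(≡1), b=3^0·(≡2) mod 3; (1|3)=+1, (2|3)=-1; (−1)^{1·0·1}·(+1)^0·(-1)^1 = -1.
v=5: a=5^6·(≡1), b=5^9·(≡4) mod 5; (1|5)=+1, (4|5)=+1; (−1)^{6·9·2}·(+1)^9·(+1)^6 = +1.
v=7: a=7^2·(≡4), b=7^0·(≡3) mod 7; (4|7)=+1, (3|7)=-1; (−1)^{2·0·3}·(+1)^0·(-1)^2 = +1.
Ram(561, 5) = {3, 17}; no ℚ_3-point on the conic.

[3, 17]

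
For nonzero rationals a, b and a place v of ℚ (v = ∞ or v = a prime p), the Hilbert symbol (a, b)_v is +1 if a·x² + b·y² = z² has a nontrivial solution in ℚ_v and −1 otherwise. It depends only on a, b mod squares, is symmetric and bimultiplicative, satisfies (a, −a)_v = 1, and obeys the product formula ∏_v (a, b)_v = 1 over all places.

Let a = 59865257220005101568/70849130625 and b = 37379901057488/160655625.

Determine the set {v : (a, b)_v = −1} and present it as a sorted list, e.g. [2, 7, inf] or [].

[17, 19]

Mod squares: a ≡ 323, b ≡ 437. Check v ∈ {∞, 2, 3, 5, 7, 11, 13, 17, 19, 23}.
v=3: a=3^-4·(≡2), b=3^-2·(≡2) mod 3; (2|3)=-1, (2|3)=-1; (−1)^{-4·-2·1}·(-1)^-2·(-1)^-4 = +1.
v=17: a=17^5·(≡8), b=17^4·(≡7) mod 17; (8|17)=+1, (7|17)=-1; (−1)^{5·4·8}·(+1)^4·(-1)^5 = -1.
v=11: a=11^2·(≡3), b=11^2·(≡7) mod 11; (3|11)=+1, (7|11)=-1; (−1)^{2·2·5}·(+1)^2·(-1)^2 = +1.
v=23: a=23^4·(≡4), b=23^3·(≡14) mod 23; (4|23)=+1, (14|23)=-1; (−1)^{4·3·11}·(+1)^3·(-1)^4 = +1.
v=13: a=13^-4·(≡7), b=13^-4·(≡6) mod 13; (7|13)=-1, (6|13)=-1; (−1)^{-4·-4·6}·(-1)^-4·(-1)^-4 = +1.
v=19: a=19^1·(≡16), b=19^1·(≡1) mod 19; (16|19)=+1, (1|19)=+1; (−1)^{1·1·9}·(+1)^1·(+1)^1 = -1.
v=∞: 323 > 0 and 437 > 0  ⇒  (a,b)_∞ = +1.
v=7: a=7^-2·(≡4), b=7^0·(≡6) mod 7; (4|7)=+1, (6|7)=-1; (−1)^{-2·0·3}·(+1)^0·(-1)^-2 = +1.
v=5: a=5^-4·(≡2), b=5^-4·(≡2) mod 5; (2|5)=-1, (2|5)=-1; (−1)^{-4·-4·2}·(-1)^-4·(-1)^-4 = +1.
v=2: v_2(a)=16, v_2(b)=4; units ≡ 3, 5 (mod 8); ε·ε+αω+βω = 1·0+16·1+4·1 ≡ 0  ⇒  (a,b)_2 = +1.
(323, 437 / ℚ) ramifies at {17, 19}: a division algebra.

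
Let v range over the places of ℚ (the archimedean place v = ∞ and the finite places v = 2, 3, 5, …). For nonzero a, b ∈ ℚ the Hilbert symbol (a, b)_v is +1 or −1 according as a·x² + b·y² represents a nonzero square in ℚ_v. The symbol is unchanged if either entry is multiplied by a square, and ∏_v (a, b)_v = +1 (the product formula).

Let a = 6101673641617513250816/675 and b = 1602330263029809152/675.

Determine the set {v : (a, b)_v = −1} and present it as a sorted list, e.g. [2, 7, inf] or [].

(a, b) ≡ (798, 969) mod (ℚ^×)²; places V = {2, 3, 5, 7, 17, 19, ∞}.
(a,b)_2: α=27, β=22; u≡7, v≡1 (mod 8); ε(u)ε(v)=1·0, αω(v)=27·0, βω(u)=22·0; sum ≡ 0  ⇒  +1.
(a,b)_19: α=1, u≡1; β=1, v≡12 (mod 19); (1|19)=+1, (12|19)=-1; sign (−1)^1·+1^1·-1^1 = +1.
(a,b)_7: α=3, u≡1; β=2, v≡3 (mod 7); (1|7)=+1, (3|7)=-1; sign (−1)^0·+1^2·-1^3 = -1.
(a,b)_3: α=-3, u≡2; β=-3, v≡2 (mod 3); (2|3)=-1, (2|3)=-1; sign (−1)^1·-1^-3·-1^-3 = -1.
(a,b)_17: α=8, u≡4; β=7, v≡7 (mod 17); (4|17)=+1, (7|17)=-1; sign (−1)^0·+1^7·-1^8 = +1.
(a,b)_∞: sgn(798)=+, sgn(969)=+, so +1.
(a,b)_5: α=-2, u≡3; β=-2, v≡1 (mod 5); (3|5)=-1, (1|5)=+1; sign (−1)^0·-1^-2·+1^-2 = +1.
Ram(798, 969) = {3, 7}; no ℚ_3-point on the conic.

[3, 7]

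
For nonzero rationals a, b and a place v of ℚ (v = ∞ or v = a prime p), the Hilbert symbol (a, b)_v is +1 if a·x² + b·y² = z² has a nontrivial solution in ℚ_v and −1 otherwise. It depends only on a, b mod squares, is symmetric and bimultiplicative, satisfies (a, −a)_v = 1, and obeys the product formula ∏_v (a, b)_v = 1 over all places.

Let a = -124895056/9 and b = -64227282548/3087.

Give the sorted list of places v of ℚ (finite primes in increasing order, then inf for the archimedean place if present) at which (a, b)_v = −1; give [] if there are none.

[11, 13, 19, inf]

Mod squares: a ≡ -46189, b ≡ -19019. Check v ∈ {∞, 2, 3, 7, 11, 13, 17, 19}.
v=17: a=17^1·(≡6), b=17^2·(≡1) mod 17; (6|17)=-1, (1|17)=+1; (−1)^{1·2·8}·(-1)^2·(+1)^1 = +1.
v=2: v_2(a)=4, v_2(b)=2; units ≡ 3, 5 (mod 8); ε·ε+αω+βω = 1·0+4·1+2·1 ≡ 0  ⇒  (a,b)_2 = +1.
v=3: a=3^-2·(≡2), b=3^-2·(≡1) mod 3; (2|3)=-1, (1|3)=+1; (−1)^{-2·-2·1}·(-1)^-2·(+1)^-2 = +1.
v=∞: -46189 < 0 and -19019 < 0  ⇒  (a,b)_∞ = -1.
v=13: a=13^3·(≡3), b=13^3·(≡5) mod 13; (3|13)=+1, (5|13)=-1; (−1)^{3·3·6}·(+1)^3·(-1)^3 = -1.
v=7: a=7^0·(≡4), b=7^-3·(≡6) mod 7; (4|7)=+1, (6|7)=-1; (−1)^{0·-3·3}·(+1)^-3·(-1)^0 = +1.
v=11: a=11^1·(≡3), b=11^3·(≡5) mod 11; (3|11)=+1, (5|11)=+1; (−1)^{1·3·5}·(+1)^3·(+1)^1 = -1.
v=19: a=19^1·(≡7), b=19^1·(≡4) mod 19; (7|19)=+1, (4|19)=+1; (−1)^{1·1·9}·(+1)^1·(+1)^1 = -1.
Ram(-46189, -19019) = {11, 13, 19, ∞}; no ℚ_11-point on the conic.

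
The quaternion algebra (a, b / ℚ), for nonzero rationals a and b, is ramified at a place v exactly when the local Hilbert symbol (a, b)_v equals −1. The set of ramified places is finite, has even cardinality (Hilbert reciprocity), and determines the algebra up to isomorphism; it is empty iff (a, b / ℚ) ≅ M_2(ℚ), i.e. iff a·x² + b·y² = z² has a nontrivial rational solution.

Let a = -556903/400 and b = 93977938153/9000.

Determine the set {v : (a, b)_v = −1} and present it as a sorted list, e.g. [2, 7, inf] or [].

Mod squares: a ≡ -1927, b ≡ 6147130. Check v ∈ {∞, 2, 3, 5, 11, 17, 23, 29, 41, 47}.
v=3: a=3^0·(≡2), b=3^-2·(≡1) mod 3; (2|3)=-1, (1|3)=+1; (−1)^{0·-2·1}·(-1)^-2·(+1)^0 = +1.
v=29: a=29^0·(≡22), b=29^1·(≡13) mod 29; (22|29)=+1, (13|29)=+1; (−1)^{0·1·14}·(+1)^1·(+1)^0 = +1.
v=5: a=5^-2·(≡2), b=5^-3·(≡4) mod 5; (2|5)=-1, (4|5)=+1; (−1)^{-2·-3·2}·(-1)^-3·(+1)^-2 = -1.
v=23: a=23^0·(≡20), b=23^2·(≡18) mod 23; (20|23)=-1, (18|23)=+1; (−1)^{0·2·11}·(-1)^2·(+1)^0 = +1.
v=41: a=41^1·(≡34), b=41^1·(≡3) mod 41; (34|41)=-1, (3|41)=-1; (−1)^{1·1·20}·(-1)^1·(-1)^1 = +1.
v=17: a=17^2·(≡5), b=17^2·(≡15) mod 17; (5|17)=-1, (15|17)=+1; (−1)^{2·2·8}·(-1)^2·(+1)^2 = +1.
v=2: v_2(a)=-4, v_2(b)=-3; units ≡ 1, 5 (mod 8); ε·ε+αω+βω = 0·0+-4·1+-3·0 ≡ 0  ⇒  (a,b)_2 = +1.
v=11: a=11^0·(≡4), b=11^1·(≡10) mod 11; (4|11)=+1, (10|11)=-1; (−1)^{0·1·5}·(+1)^1·(-1)^0 = +1.
v=47: a=47^1·(≡37), b=47^1·(≡25) mod 47; (37|47)=+1, (25|47)=+1; (−1)^{1·1·23}·(+1)^1·(+1)^1 = -1.
v=∞: -1927 < 0 and 6147130 > 0  ⇒  (a,b)_∞ = +1.
(-1927, 6147130 / ℚ) ramifies at {5, 47}: a division algebra.

[5, 47]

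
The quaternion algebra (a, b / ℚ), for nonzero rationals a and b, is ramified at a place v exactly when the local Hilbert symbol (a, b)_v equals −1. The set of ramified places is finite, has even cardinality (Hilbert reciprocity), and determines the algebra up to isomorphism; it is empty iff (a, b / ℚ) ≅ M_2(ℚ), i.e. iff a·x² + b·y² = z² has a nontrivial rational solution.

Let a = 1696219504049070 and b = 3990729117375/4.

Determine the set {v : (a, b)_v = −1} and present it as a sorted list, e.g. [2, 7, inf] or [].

(a, b) ≡ (6676670, 5655) mod (ℚ^×)²; places V = {2, 3, 5, 7, 11, 13, 23, 29, ∞}.
(a,b)_∞: sgn(6676670)=+, sgn(5655)=+, so +1.
(a,b)_2: α=1, β=-2; u≡7, v≡7 (mod 8); ε(u)ε(v)=1·1, αω(v)=1·0, βω(u)=-2·0; sum ≡ 1  ⇒  -1.
(a,b)_7: α=3, u≡2; β=2, v≡5 (mod 7); (2|7)=+1, (5|7)=-1; sign (−1)^0·+1^2·-1^3 = -1.
(a,b)_3: α=4, u≡2; β=3, v≡1 (mod 3); (2|3)=-1, (1|3)=+1; sign (−1)^0·-1^3·+1^4 = -1.
(a,b)_29: α=1, u≡24; β=1, v≡27 (mod 29); (24|29)=+1, (27|29)=-1; sign (−1)^0·+1^1·-1^1 = -1.
(a,b)_11: α=3, u≡9; β=2, v≡9 (mod 11); (9|11)=+1, (9|11)=+1; sign (−1)^0·+1^2·+1^3 = +1.
(a,b)_13: α=1, u≡12; β=1, v≡2 (mod 13); (12|13)=+1, (2|13)=-1; sign (−1)^0·+1^1·-1^1 = -1.
(a,b)_5: α=1, u≡4; β=3, v≡1 (mod 5); (4|5)=+1, (1|5)=+1; sign (−1)^0·+1^3·+1^1 = +1.
(a,b)_23: α=3, u≡17; β=2, v≡10 (mod 23); (17|23)=-1, (10|23)=-1; sign (−1)^0·-1^2·-1^3 = -1.
Ram(6676670, 5655) = {2, 3, 7, 13, 23, 29}; no ℚ_2-point on the conic.

[2, 3, 7, 13, 23, 29]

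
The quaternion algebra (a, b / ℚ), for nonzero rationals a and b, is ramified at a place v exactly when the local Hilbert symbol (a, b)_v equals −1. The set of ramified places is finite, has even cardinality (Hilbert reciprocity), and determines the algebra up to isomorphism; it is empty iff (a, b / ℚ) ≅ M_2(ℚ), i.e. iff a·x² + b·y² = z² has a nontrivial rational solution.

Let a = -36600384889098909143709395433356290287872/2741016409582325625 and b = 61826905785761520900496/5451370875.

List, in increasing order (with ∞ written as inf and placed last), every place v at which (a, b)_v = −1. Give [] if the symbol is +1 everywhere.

Mod squares: a ≡ -74777, b ≡ 469315. Check v ∈ {∞, 2, 3, 5, 7, 11, 13, 17, 23, 37, 41, 43, 47, 53}.
v=13: a=13^6·(≡12), b=13^4·(≡5) mod 13; (12|13)=+1, (5|13)=-1; (−1)^{6·4·6}·(+1)^4·(-1)^6 = +1.
v=2: v_2(a)=8, v_2(b)=4; units ≡ 7, 3 (mod 8); ε·ε+αω+βω = 1·1+8·1+4·0 ≡ 1  ⇒  (a,b)_2 = -1.
v=11: a=11^8·(≡1), b=11^3·(≡2) mod 11; (1|11)=+1, (2|11)=-1; (−1)^{8·3·5}·(+1)^3·(-1)^8 = +1.
v=47: a=47^3·(≡1), b=47^2·(≡44) mod 47; (1|47)=+1, (44|47)=-1; (−1)^{3·2·23}·(+1)^2·(-1)^3 = -1.
v=53: a=53^2·(≡42), b=53^1·(≡28) mod 53; (42|53)=+1, (28|53)=+1; (−1)^{2·1·26}·(+1)^1·(+1)^2 = +1.
v=41: a=41^-2·(≡35), b=41^0·(≡28) mod 41; (35|41)=-1, (28|41)=-1; (−1)^{-2·0·20}·(-1)^0·(-1)^-2 = +1.
v=3: a=3^-10·(≡1), b=3^-8·(≡1) mod 3; (1|3)=+1, (1|3)=+1; (−1)^{-10·-8·1}·(+1)^-8·(+1)^-10 = +1.
v=23: a=23^-2·(≡14), b=23^-1·(≡16) mod 23; (14|23)=-1, (16|23)=+1; (−1)^{-2·-1·11}·(-1)^-1·(+1)^-2 = -1.
v=17: a=17^-4·(≡14), b=17^-2·(≡13) mod 17; (14|17)=-1, (13|17)=+1; (−1)^{-4·-2·8}·(-1)^-2·(+1)^-4 = +1.
v=7: a=7^6·(≡1), b=7^3·(≡5) mod 7; (1|7)=+1, (5|7)=-1; (−1)^{6·3·3}·(+1)^3·(-1)^6 = +1.
v=37: a=37^3·(≡35), b=37^2·(≡28) mod 37; (35|37)=-1, (28|37)=+1; (−1)^{3·2·18}·(-1)^2·(+1)^3 = +1.
v=43: a=43^3·(≡14), b=43^2·(≡10) mod 43; (14|43)=+1, (10|43)=+1; (−1)^{3·2·21}·(+1)^2·(+1)^3 = +1.
v=5: a=5^-4·(≡3), b=5^-3·(≡3) mod 5; (3|5)=-1, (3|5)=-1; (−1)^{-4·-3·2}·(-1)^-3·(-1)^-4 = -1.
v=∞: -74777 < 0 and 469315 > 0  ⇒  (a,b)_∞ = +1.
|Ram(-74777, 469315)| = 4, even; anisotropic at {2, 5, 23, 47}.

[2, 5, 23, 47]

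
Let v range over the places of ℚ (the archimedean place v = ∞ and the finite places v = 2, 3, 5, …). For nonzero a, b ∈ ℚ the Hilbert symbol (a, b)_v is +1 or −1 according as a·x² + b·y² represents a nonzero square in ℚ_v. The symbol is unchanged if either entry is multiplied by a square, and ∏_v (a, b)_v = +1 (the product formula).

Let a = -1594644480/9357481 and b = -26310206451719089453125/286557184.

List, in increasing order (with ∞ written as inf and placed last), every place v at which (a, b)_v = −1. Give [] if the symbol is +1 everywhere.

(a, b) ≡ (-1430, -741) mod (ℚ^×)²; places V = {2, 3, 5, 7, 11, 13, 19, 23, 29, ∞}.
(a,b)_13: α=1, u≡8; β=3, v≡2 (mod 13); (8|13)=-1, (2|13)=-1; sign (−1)^0·-1^3·-1^1 = +1.
(a,b)_29: α=0, u≡7; β=2, v≡1 (mod 29); (7|29)=+1, (1|29)=+1; sign (−1)^0·+1^2·+1^0 = +1.
(a,b)_23: α=-2, u≡15; β=-4, v≡3 (mod 23); (15|23)=-1, (3|23)=+1; sign (−1)^0·-1^-4·+1^-2 = +1.
(a,b)_2: α=11, β=-10; u≡5, v≡3 (mod 8); ε(u)ε(v)=0·1, αω(v)=11·1, βω(u)=-10·1; sum ≡ 1  ⇒  -1.
(a,b)_5: α=1, u≡4; β=8, v≡4 (mod 5); (4|5)=+1, (4|5)=+1; sign (−1)^0·+1^8·+1^1 = +1.
(a,b)_7: α=-2, u≡6; β=0, v≡4 (mod 7); (6|7)=-1, (4|7)=+1; sign (−1)^0·-1^0·+1^-2 = +1.
(a,b)_19: α=-2, u≡12; β=3, v≡2 (mod 19); (12|19)=-1, (2|19)=-1; sign (−1)^0·-1^3·-1^-2 = -1.
(a,b)_3: α=2, u≡1; β=1, v≡2 (mod 3); (1|3)=+1, (2|3)=-1; sign (−1)^0·+1^1·-1^2 = +1.
(a,b)_11: α=3, u≡7; β=6, v≡2 (mod 11); (7|11)=-1, (2|11)=-1; sign (−1)^0·-1^6·-1^3 = -1.
(a,b)_∞: sgn(-1430)=−, sgn(-741)=−, so -1.
(-1430, -741 / ℚ) ramifies at {2, 11, 19, ∞}: a division algebra.

[2, 11, 19, inf]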